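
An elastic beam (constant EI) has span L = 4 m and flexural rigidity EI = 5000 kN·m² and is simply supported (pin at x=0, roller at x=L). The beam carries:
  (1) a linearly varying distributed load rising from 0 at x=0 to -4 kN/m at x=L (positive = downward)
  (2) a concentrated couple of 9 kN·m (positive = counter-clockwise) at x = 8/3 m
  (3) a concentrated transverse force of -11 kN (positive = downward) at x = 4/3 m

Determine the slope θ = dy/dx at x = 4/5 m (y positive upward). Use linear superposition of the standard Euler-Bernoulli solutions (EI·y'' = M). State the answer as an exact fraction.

θ(4/5) = 237407/126562500 rad

Load 1 — triangular load w₀=-4 kN/m (0→w₀ over full span):
  θ_1 = -w₀(7L⁴-30L²x²+15x⁴)/(360LEI) = -(-4)·(7·4⁴-30·4²·(4/5)²+15·(4/5)⁴)/(360·4·5000) = 2912/3515625 rad
Load 2 — applied couple M₀=9 kN·m at a=8/3 m (b=L-a=4/3):
  θ_2 = (M₀x²/(2L)+C₁)/EI  [x≤a] with C₁=M₀(3b²-L²)/(6L)=-4 = (9·(4/5)²/(2·4)+(-4))/5000 = -41/62500 rad
Load 3 — point force P=-11 kN at a=4/3 m (b=L-a=8/3):
  θ_3 = -Pb(L²-b²-3x²)/(6LEI)  [x≤a] = -(-11)·(8/3)·(4²-(8/3)²-3·(4/5)²)/(6·4·5000) = 2156/1265625 rad
Superposition: θ = Σ θ_i = 237407/126562500 rad ≈ 0.001876 rad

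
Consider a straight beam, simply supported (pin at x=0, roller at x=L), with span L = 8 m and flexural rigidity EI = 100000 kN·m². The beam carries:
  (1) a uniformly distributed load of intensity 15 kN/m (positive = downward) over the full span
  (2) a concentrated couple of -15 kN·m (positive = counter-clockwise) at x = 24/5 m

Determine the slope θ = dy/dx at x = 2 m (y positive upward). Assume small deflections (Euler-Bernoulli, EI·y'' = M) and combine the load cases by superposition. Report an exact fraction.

θ(2) = -4267/2000000 rad

Load 1 — uniform load w=15 kN/m over full span:
  θ_1 = -w(L³-6Lx²+4x³)/(24EI) = -15·(8³-6·8·2²+4·2³)/(24·100000) = -11/5000 rad
Load 2 — applied couple M₀=-15 kN·m at a=24/5 m (b=L-a=16/5):
  θ_2 = (M₀x²/(2L)+C₁)/EI  [x≤a] with C₁=M₀(3b²-L²)/(6L)=52/5 = ((-15)·2²/(2·8)+(52/5))/100000 = 133/2000000 rad
Superposition: θ = Σ θ_i = -4267/2000000 rad ≈ -0.002133 rad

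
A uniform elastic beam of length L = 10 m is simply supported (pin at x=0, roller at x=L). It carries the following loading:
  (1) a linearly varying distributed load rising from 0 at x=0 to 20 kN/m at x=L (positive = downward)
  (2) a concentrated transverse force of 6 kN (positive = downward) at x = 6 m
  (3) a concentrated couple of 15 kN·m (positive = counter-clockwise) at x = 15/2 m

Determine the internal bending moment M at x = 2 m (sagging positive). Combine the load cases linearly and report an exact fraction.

M(2) = 359/5 kN·m

Load 1 — triangular load w₀=20 kN/m (0→w₀ over full span):
  M_1 = w₀Lx/6 - w₀x³/(6L) = 20·10·2/6 - 20·2³/(6·10) = 64 kN·m
Load 2 — point force P=6 kN at a=6 m (b=L-a=4):
  M_2 = Pbx/L  [x≤a] = 6·4·2/10 = 24/5 kN·m
Load 3 — applied couple M₀=15 kN·m at a=15/2 m (b=L-a=5/2):
  M_3 = M₀x/L  [x≤a] = 15·2/10 = 3 kN·m
Superposition: M = Σ M_i = 359/5 kN·m ≈ 71.800000 kN·m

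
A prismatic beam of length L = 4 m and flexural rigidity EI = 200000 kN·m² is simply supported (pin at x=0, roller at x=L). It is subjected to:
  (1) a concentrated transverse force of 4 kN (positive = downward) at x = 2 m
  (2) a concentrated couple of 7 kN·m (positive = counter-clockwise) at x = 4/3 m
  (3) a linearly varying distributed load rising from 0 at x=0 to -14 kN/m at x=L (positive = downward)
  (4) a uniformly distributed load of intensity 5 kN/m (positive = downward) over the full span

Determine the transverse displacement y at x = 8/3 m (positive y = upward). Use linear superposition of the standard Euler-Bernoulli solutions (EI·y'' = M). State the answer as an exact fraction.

Load 1 — point force P=4 kN at a=2 m (b=L-a=2):
  y_1 = -Pa(L-x)(2Lx-a²-x²)/(6LEI)  [x>a] = -4·2·(4-(8/3))·(2·4·(8/3)-2²-(8/3)²)/(6·4·200000) = -23/1012500 m
Load 2 — applied couple M₀=7 kN·m at a=4/3 m (b=L-a=8/3):
  y_2 = (M₀x³/(6L)-M₀(x-a)²/2+C₁x)/EI  [x>a] with C₁=M₀(3b²-L²)/(6L)=14/9 = (7·(8/3)³/(6·4)-7·((8/3)-(4/3))²/2+(14/9)·(8/3))/200000 = 7/405000 m
Load 3 — triangular load w₀=-14 kN/m (0→w₀ over full span):
  y_3 = -w₀x(7L⁴-10L²x²+3x⁴)/(360LEI) = -(-14)·(8/3)·(7·4⁴-10·4²·(8/3)²+3·(8/3)⁴)/(360·4·200000) = 238/2278125 m
Load 4 — uniform load w=5 kN/m over full span:
  y_4 = -wx(L³-2Lx²+x³)/(24EI) = -5·(8/3)·(4³-2·4·(8/3)²+(8/3)³)/(24·200000) = -11/151875 m
Superposition: y = Σ y_i = 97/3645000 m ≈ 0.000027 m

y(8/3) = 97/3645000 m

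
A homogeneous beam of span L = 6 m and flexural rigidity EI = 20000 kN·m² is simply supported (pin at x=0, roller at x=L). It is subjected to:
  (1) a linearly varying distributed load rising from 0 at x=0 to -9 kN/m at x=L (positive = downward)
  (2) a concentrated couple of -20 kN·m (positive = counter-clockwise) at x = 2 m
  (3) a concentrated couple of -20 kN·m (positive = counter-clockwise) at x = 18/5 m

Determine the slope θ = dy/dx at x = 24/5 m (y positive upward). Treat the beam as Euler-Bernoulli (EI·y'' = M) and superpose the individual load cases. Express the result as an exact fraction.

Load 1 — triangular load w₀=-9 kN/m (0→w₀ over full span):
  θ_1 = -w₀(7L⁴-30L²x²+15x⁴)/(360LEI) = -(-9)·(7·6⁴-30·6²·(24/5)²+15·(24/5)⁴)/(360·6·20000) = -20439/12500000 rad
Load 2 — applied couple M₀=-20 kN·m at a=2 m (b=L-a=4):
  θ_2 = (M₀x²/(2L)-M₀(x-a)+C₁)/EI  [x>a] with C₁=M₀(3b²-L²)/(6L)=-20/3 = ((-20)·(24/5)²/(2·6)-(-20)·((24/5)-2)+(-20/3))/20000 = 41/75000 rad
Load 3 — applied couple M₀=-20 kN·m at a=18/5 m (b=L-a=12/5):
  θ_3 = (M₀x²/(2L)-M₀(x-a)+C₁)/EI  [x>a] with C₁=M₀(3b²-L²)/(6L)=52/5 = ((-20)·(24/5)²/(2·6)-(-20)·((24/5)-(18/5))+(52/5))/20000 = -1/5000 rad
Superposition: θ = Σ θ_i = -48317/37500000 rad ≈ -0.001288 rad

θ(24/5) = -48317/37500000 rad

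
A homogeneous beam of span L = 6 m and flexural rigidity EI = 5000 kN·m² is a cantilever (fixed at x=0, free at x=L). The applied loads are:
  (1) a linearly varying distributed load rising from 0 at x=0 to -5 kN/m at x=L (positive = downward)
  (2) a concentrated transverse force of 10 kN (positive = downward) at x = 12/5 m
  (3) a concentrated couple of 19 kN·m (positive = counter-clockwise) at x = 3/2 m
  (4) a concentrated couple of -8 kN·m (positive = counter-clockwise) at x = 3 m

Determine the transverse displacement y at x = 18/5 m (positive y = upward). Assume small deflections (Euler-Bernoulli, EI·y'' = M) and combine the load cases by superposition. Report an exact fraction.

Load 1 — triangular load w₀=-5 kN/m (0→w₀ over full span):
  y_1 = (w₀Lx³/12-w₀L²x²/6-w₀x⁵/(120L))/EI = ((-5)·6·(18/5)³/12-(-5)·6²·(18/5)²/6-(-5)·(18/5)⁵/(120·6))/5000 = 431811/7812500 m
Load 2 — point force P=10 kN at a=12/5 m (b=L-a=18/5):
  y_2 = -Pa²(3x-a)/(6EI)  [x>a] = -10·(12/5)²·(3·(18/5)-(12/5))/(6·5000) = -252/15625 m
Load 3 — applied couple M₀=19 kN·m at a=3/2 m (b=L-a=9/2):
  y_3 = M₀a(2x-a)/(2EI)  [x>a] = 19·(3/2)·(2·(18/5)-(3/2))/(2·5000) = 3249/200000 m
Load 4 — applied couple M₀=-8 kN·m at a=3 m (b=L-a=3):
  y_4 = M₀a(2x-a)/(2EI)  [x>a] = (-8)·3·(2·(18/5)-3)/(2·5000) = -63/6250 m
Superposition: y = Σ y_i = 5663601/125000000 m ≈ 0.045309 m

y(18/5) = 5663601/125000000 m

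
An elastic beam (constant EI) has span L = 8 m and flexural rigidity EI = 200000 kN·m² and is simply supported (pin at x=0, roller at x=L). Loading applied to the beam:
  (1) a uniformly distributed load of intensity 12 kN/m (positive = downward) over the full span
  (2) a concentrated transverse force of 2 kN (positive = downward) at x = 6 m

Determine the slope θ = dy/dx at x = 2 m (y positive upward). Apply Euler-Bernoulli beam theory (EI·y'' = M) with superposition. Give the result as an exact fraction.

θ(2) = -9/10000 rad

Load 1 — uniform load w=12 kN/m over full span:
  θ_1 = -w(L³-6Lx²+4x³)/(24EI) = -12·(8³-6·8·2²+4·2³)/(24·200000) = -11/12500 rad
Load 2 — point force P=2 kN at a=6 m (b=L-a=2):
  θ_2 = -Pb(L²-b²-3x²)/(6LEI)  [x≤a] = -2·2·(8²-2²-3·2²)/(6·8·200000) = -1/50000 rad
Superposition: θ = Σ θ_i = -9/10000 rad ≈ -0.000900 rad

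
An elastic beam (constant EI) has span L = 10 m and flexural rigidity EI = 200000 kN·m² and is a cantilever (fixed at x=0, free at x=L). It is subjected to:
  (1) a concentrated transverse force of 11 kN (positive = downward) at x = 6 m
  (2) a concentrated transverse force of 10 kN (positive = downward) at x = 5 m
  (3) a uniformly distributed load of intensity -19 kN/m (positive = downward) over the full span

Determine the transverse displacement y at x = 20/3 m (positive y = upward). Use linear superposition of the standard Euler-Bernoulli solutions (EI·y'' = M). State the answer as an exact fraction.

y(20/3) = 2853593/48600000 m

Load 1 — point force P=11 kN at a=6 m (b=L-a=4):
  y_1 = -Pa²(3x-a)/(6EI)  [x>a] = -11·6²·(3·(20/3)-6)/(6·200000) = -231/50000 m
Load 2 — point force P=10 kN at a=5 m (b=L-a=5):
  y_2 = -Pa²(3x-a)/(6EI)  [x>a] = -10·5²·(3·(20/3)-5)/(6·200000) = -1/320 m
Load 3 — uniform load w=-19 kN/m over full span:
  y_3 = -wx²(x²-4Lx+6L²)/(24EI) = -(-19)·(20/3)²·((20/3)²-4·10·(20/3)+6·10²)/(24·200000) = 323/4860 m
Superposition: y = Σ y_i = 2853593/48600000 m ≈ 0.058716 m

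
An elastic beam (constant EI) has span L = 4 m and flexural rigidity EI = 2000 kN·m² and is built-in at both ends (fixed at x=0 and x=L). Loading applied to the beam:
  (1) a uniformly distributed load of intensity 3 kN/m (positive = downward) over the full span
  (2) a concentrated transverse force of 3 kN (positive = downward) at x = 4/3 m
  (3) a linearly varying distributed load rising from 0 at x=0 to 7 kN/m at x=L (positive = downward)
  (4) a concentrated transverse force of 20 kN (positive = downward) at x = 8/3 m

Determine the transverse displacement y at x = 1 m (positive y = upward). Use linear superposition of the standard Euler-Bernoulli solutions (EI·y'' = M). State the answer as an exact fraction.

Load 1 — uniform load w=3 kN/m over full span:
  y_1 = -wx²(L-x)²/(24EI) = -3·1²·(4-1)²/(24·2000) = -9/16000 m
Load 2 — point force P=3 kN at a=4/3 m (b=L-a=8/3):
  y_2 = -Pb²x²(3aL-(3a+b)x)/(6L³EI)  [x≤a] = -3·(8/3)²·1²·(3·(4/3)·4-(3·(4/3)+(8/3))·1)/(6·4³·2000) = -7/27000 m
Load 3 — triangular load w₀=7 kN/m (0→w₀ over full span):
  y_3 = -w₀x²(L-x)²(x+2L)/(120LEI) = -7·1²·(4-1)²·(1+2·4)/(120·4·2000) = -189/320000 m
Load 4 — point force P=20 kN at a=8/3 m (b=L-a=4/3):
  y_4 = -Pb²x²(3aL-(3a+b)x)/(6L³EI)  [x≤a] = -20·(4/3)²·1²·(3·(8/3)·4-(3·(8/3)+(4/3))·1)/(6·4³·2000) = -17/16200 m
Superposition: y = Σ y_i = -63809/25920000 m ≈ -0.002462 m

y(1) = -63809/25920000 m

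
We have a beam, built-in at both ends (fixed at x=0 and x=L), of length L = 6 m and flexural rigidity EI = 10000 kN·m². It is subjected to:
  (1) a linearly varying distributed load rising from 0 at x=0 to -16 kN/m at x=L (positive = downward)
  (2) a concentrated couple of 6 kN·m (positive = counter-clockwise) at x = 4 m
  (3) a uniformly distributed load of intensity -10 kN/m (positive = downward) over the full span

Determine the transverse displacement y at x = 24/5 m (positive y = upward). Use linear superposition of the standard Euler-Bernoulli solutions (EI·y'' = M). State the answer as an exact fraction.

y(24/5) = 25221/9765625 m

Load 1 — triangular load w₀=-16 kN/m (0→w₀ over full span):
  y_1 = -w₀x²(L-x)²(x+2L)/(120LEI) = -(-16)·(24/5)²·(6-(24/5))²·((24/5)+2·6)/(120·6·10000) = 12096/9765625 m
Load 2 — applied couple M₀=6 kN·m at a=4 m (b=L-a=2):
  y_2 = (R_Ax³/6 - M_Ax²/2 - M₀(x-a)²/2)/EI  [x>a] with R_A=4/3, M_A=2 = ((4/3)·(24/5)³/6 - 2·(24/5)²/2 - 6·((24/5)-4)²/2)/10000 = -3/78125 m
Load 3 — uniform load w=-10 kN/m over full span:
  y_3 = -wx²(L-x)²/(24EI) = -(-10)·(24/5)²·(6-(24/5))²/(24·10000) = 108/78125 m
Superposition: y = Σ y_i = 25221/9765625 m ≈ 0.002583 m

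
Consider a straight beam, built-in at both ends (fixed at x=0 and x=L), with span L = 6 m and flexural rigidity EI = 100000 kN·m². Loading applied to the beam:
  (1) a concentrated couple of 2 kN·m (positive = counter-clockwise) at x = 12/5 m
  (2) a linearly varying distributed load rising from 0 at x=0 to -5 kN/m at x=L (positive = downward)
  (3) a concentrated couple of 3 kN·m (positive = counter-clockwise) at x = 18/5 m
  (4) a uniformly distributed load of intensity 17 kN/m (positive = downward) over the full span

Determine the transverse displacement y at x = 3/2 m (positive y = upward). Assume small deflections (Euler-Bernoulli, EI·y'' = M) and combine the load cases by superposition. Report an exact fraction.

y(3/2) = -73413/256000000 m

Load 1 — applied couple M₀=2 kN·m at a=12/5 m (b=L-a=18/5):
  y_1 = (R_Ax³/6 - M_Ax²/2)/EI  [x≤a] with R_A=12/25, M_A=6/25 = ((12/25)·(3/2)³/6 - (6/25)·(3/2)²/2)/100000 = 0 m
Load 2 — triangular load w₀=-5 kN/m (0→w₀ over full span):
  y_2 = -w₀x²(L-x)²(x+2L)/(120LEI) = -(-5)·(3/2)²·(6-(3/2))²·((3/2)+2·6)/(120·6·100000) = 2187/51200000 m
Load 3 — applied couple M₀=3 kN·m at a=18/5 m (b=L-a=12/5):
  y_3 = (R_Ax³/6 - M_Ax²/2)/EI  [x≤a] with R_A=18/25, M_A=24/25 = ((18/25)·(3/2)³/6 - (24/25)·(3/2)²/2)/100000 = -27/4000000 m
Load 4 — uniform load w=17 kN/m over full span:
  y_4 = -wx²(L-x)²/(24EI) = -17·(3/2)²·(6-(3/2))²/(24·100000) = -4131/12800000 m
Superposition: y = Σ y_i = -73413/256000000 m ≈ -0.000287 m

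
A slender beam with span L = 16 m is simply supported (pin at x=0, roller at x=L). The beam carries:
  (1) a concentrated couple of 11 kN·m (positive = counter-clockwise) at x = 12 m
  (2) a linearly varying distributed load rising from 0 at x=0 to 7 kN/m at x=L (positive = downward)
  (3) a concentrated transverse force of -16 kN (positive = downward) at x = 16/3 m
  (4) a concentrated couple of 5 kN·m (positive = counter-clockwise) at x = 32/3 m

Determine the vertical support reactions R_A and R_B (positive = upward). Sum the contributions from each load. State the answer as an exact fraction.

Load 1 — applied couple M₀=11 kN·m at a=12 m (b=L-a=4):
  R_A = M₀/L = 11/16 kN
  R_B = -M₀/L = -11/16 kN
Load 2 — triangular load w₀=7 kN/m (0→w₀ over full span):
  R_A = w₀L/6 = 7·16/6 = 56/3 kN
  R_B = w₀L/3 = 7·16/3 = 112/3 kN
Load 3 — point force P=-16 kN at a=16/3 m (b=L-a=32/3):
  R_A = Pb/L = (-16)·(32/3)/16 = -32/3 kN
  R_B = Pa/L = (-16)·(16/3)/16 = -16/3 kN
Load 4 — applied couple M₀=5 kN·m at a=32/3 m (b=L-a=16/3):
  R_A = M₀/L = 5/16 kN
  R_B = -M₀/L = -5/16 kN
Superposition: R_A = 9 kN, R_B = 31 kN

R_A = 9 kN, R_B = 31 kN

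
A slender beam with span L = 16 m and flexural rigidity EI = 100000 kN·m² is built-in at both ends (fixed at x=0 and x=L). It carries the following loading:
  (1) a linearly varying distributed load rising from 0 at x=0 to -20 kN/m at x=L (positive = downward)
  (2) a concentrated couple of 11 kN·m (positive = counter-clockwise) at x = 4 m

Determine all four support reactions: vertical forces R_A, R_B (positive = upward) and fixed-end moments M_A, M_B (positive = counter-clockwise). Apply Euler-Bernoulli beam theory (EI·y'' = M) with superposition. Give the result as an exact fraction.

Load 1 — triangular load w₀=-20 kN/m (0→w₀ over full span):
  R_A = 3w₀L/20 = 3·(-20)·16/20 = -48 kN
  M_A = w₀L²/30 = (-20)·16²/30 = -512/3 kN·m
  R_B = 7w₀L/20 = 7·(-20)·16/20 = -112 kN
  M_B = -w₀L²/20 = -(-20)·16²/20 = 256 kN·m
Load 2 — applied couple M₀=11 kN·m at a=4 m (b=L-a=12):
  R_A = 6M₀ab/L³ = 6·11·4·12/16³ = 99/128 kN
  M_A = M₀b(2a-b)/L² = 11·12·(2·4-12)/16² = -33/16 kN·m
  R_B = -6M₀ab/L³ = -6·11·4·12/16³ = -99/128 kN
  M_B = M₀a(2b-a)/L² = 11·4·(2·12-4)/16² = 55/16 kN·m
Superposition: R_A = -6045/128 kN, M_A = -8291/48 kN·m, R_B = -14435/128 kN, M_B = 4151/16 kN·m

R_A = -6045/128 kN, M_A = -8291/48 kN·m, R_B = -14435/128 kN, M_B = 4151/16 kN·m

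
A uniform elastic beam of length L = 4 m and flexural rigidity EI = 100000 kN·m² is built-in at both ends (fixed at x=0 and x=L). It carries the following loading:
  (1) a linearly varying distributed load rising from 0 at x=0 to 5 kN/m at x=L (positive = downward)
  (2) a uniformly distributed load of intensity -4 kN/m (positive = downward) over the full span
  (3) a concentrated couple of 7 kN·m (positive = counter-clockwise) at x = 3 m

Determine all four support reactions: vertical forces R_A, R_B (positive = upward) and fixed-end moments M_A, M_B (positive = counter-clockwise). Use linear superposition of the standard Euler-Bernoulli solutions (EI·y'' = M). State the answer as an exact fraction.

R_A = -97/32 kN, M_A = -23/48 kN·m, R_B = -95/32 kN, M_B = 1/48 kN·m

Load 1 — triangular load w₀=5 kN/m (0→w₀ over full span):
  R_A = 3w₀L/20 = 3·5·4/20 = 3 kN
  M_A = w₀L²/30 = 5·4²/30 = 8/3 kN·m
  R_B = 7w₀L/20 = 7·5·4/20 = 7 kN
  M_B = -w₀L²/20 = -5·4²/20 = -4 kN·m
Load 2 — uniform load w=-4 kN/m over full span:
  R_A = wL/2 = (-4)·4/2 = -8 kN
  M_A = wL²/12 = (-4)·4²/12 = -16/3 kN·m
  R_B = wL/2 = (-4)·4/2 = -8 kN
  M_B = -wL²/12 = -(-4)·4²/12 = 16/3 kN·m
Load 3 — applied couple M₀=7 kN·m at a=3 m (b=L-a=1):
  R_A = 6M₀ab/L³ = 6·7·3·1/4³ = 63/32 kN
  M_A = M₀b(2a-b)/L² = 7·1·(2·3-1)/4² = 35/16 kN·m
  R_B = -6M₀ab/L³ = -6·7·3·1/4³ = -63/32 kN
  M_B = M₀a(2b-a)/L² = 7·3·(2·1-3)/4² = -21/16 kN·m
Superposition: R_A = -97/32 kN, M_A = -23/48 kN·m, R_B = -95/32 kN, M_B = 1/48 kN·m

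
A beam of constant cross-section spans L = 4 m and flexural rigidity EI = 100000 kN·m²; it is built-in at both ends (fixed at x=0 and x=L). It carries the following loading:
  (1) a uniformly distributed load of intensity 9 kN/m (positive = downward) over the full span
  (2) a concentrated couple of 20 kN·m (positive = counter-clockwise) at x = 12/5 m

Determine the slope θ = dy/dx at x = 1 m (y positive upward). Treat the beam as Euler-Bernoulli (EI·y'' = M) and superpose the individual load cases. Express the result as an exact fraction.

Load 1 — uniform load w=9 kN/m over full span:
  θ_1 = -wx(L-x)(L-2x)/(12EI) = -9·1·(4-1)·(4-2·1)/(12·100000) = -9/200000 rad
Load 2 — applied couple M₀=20 kN·m at a=12/5 m (b=L-a=8/5):
  θ_2 = (R_Ax²/2 - M_Ax)/EI  [x≤a] with R_A=36/5, M_A=32/5 = ((36/5)·1²/2 - (32/5)·1)/100000 = -7/250000 rad
Superposition: θ = Σ θ_i = -73/1000000 rad ≈ -0.000073 rad

θ(1) = -73/1000000 rad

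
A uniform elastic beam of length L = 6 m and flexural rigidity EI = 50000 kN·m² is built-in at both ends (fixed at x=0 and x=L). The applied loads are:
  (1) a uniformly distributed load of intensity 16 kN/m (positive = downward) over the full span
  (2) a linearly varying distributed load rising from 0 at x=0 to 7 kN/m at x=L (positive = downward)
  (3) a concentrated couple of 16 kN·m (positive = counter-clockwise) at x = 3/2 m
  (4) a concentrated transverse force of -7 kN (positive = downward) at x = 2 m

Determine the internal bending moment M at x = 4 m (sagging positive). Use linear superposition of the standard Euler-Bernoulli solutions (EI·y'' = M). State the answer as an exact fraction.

Load 1 — uniform load w=16 kN/m over full span:
  M_1 = wLx/2 - wL²/12 - wx²/2 = 16·6·4/2 - 16·6²/12 - 16·4²/2 = 16 kN·m
Load 2 — triangular load w₀=7 kN/m (0→w₀ over full span):
  M_2 = 3w₀Lx/20 - w₀L²/30 - w₀x³/(6L) = 3·7·6·4/20 - 7·6²/30 - 7·4³/(6·6) = 196/45 kN·m
Load 3 — applied couple M₀=16 kN·m at a=3/2 m (b=L-a=9/2):
  M_3 = R_Ax - M_A - M₀  [x>a] with R_A=3, M_A=-3 = 3·4 - (-3) - 16 = -1 kN·m
Load 4 — point force P=-7 kN at a=2 m (b=L-a=4):
  M_4 = Pa²(a+3b)(L-x)/L³ - Pa²b/L²  [x>a] = (-7)·2²·(2+3·4)·(6-4)/6³ - (-7)·2²·4/6² = -14/27 kN·m
Superposition: M = Σ M_i = 2543/135 kN·m ≈ 18.837037 kN·m

M(4) = 2543/135 kN·m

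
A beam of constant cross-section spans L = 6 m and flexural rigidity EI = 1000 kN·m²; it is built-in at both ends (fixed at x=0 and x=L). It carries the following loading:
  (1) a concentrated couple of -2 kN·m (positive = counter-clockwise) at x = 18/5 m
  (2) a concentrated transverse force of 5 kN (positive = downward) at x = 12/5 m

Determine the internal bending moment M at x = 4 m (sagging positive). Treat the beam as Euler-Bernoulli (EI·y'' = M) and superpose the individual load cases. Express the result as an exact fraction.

M(4) = 34/25 kN·m

Load 1 — applied couple M₀=-2 kN·m at a=18/5 m (b=L-a=12/5):
  M_1 = R_Ax - M_A - M₀  [x>a] with R_A=-12/25, M_A=-16/25 = (-12/25)·4 - (-16/25) - (-2) = 18/25 kN·m
Load 2 — point force P=5 kN at a=12/5 m (b=L-a=18/5):
  M_2 = Pa²(a+3b)(L-x)/L³ - Pa²b/L²  [x>a] = 5·(12/5)²·((12/5)+3·(18/5))·(6-4)/6³ - 5·(12/5)²·(18/5)/6² = 16/25 kN·m
Superposition: M = Σ M_i = 34/25 kN·m ≈ 1.360000 kN·m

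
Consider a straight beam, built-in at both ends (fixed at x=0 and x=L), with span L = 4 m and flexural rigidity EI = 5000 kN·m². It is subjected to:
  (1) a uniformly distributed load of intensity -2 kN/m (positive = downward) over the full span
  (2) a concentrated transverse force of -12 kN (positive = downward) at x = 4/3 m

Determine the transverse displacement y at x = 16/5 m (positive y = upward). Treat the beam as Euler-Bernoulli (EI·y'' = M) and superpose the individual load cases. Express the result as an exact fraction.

y(16/5) = 2992/10546875 m

Load 1 — uniform load w=-2 kN/m over full span:
  y_1 = -wx²(L-x)²/(24EI) = -(-2)·(16/5)²·(4-(16/5))²/(24·5000) = 128/1171875 m
Load 2 — point force P=-12 kN at a=4/3 m (b=L-a=8/3):
  y_2 = -Pa²(L-x)²(3bL-(3b+a)(L-x))/(6L³EI)  [x>a] = -(-12)·(4/3)²·(4-(16/5))²·(3·(8/3)·4-(3·(8/3)+(4/3))·(4-(16/5)))/(6·4³·5000) = 368/2109375 m
Superposition: y = Σ y_i = 2992/10546875 m ≈ 0.000284 m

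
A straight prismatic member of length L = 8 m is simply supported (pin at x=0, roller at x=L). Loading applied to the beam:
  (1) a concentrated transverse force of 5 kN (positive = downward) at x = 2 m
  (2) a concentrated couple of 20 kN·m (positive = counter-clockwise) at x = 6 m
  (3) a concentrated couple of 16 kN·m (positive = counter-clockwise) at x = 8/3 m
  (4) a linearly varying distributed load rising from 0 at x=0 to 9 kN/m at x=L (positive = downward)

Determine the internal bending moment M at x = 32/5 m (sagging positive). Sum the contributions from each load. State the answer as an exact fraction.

M(32/5) = 2806/125 kN·m

Load 1 — point force P=5 kN at a=2 m (b=L-a=6):
  M_1 = Pa(L-x)/L  [x>a] = 5·2·(8-(32/5))/8 = 2 kN·m
Load 2 — applied couple M₀=20 kN·m at a=6 m (b=L-a=2):
  M_2 = M₀x/L - M₀  [x>a] = 20·(32/5)/8 - 20 = -4 kN·m
Load 3 — applied couple M₀=16 kN·m at a=8/3 m (b=L-a=16/3):
  M_3 = M₀x/L - M₀  [x>a] = 16·(32/5)/8 - 16 = -16/5 kN·m
Load 4 — triangular load w₀=9 kN/m (0→w₀ over full span):
  M_4 = w₀Lx/6 - w₀x³/(6L) = 9·8·(32/5)/6 - 9·(32/5)³/(6·8) = 3456/125 kN·m
Superposition: M = Σ M_i = 2806/125 kN·m ≈ 22.448000 kN·m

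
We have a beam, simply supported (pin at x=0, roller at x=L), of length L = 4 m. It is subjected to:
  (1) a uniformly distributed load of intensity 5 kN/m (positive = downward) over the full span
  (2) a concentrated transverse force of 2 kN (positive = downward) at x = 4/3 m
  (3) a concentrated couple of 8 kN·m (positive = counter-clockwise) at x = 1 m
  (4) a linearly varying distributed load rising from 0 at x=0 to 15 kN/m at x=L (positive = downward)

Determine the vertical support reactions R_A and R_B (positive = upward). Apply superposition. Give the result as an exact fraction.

R_A = 70/3 kN, R_B = 86/3 kN

Load 1 — uniform load w=5 kN/m over full span:
  R_A = wL/2 = 5·4/2 = 10 kN
  R_B = wL/2 = 5·4/2 = 10 kN
Load 2 — point force P=2 kN at a=4/3 m (b=L-a=8/3):
  R_A = Pb/L = 2·(8/3)/4 = 4/3 kN
  R_B = Pa/L = 2·(4/3)/4 = 2/3 kN
Load 3 — applied couple M₀=8 kN·m at a=1 m (b=L-a=3):
  R_A = M₀/L = 8/4 = 2 kN
  R_B = -M₀/L = -8/4 = -2 kN
Load 4 — triangular load w₀=15 kN/m (0→w₀ over full span):
  R_A = w₀L/6 = 15·4/6 = 10 kN
  R_B = w₀L/3 = 15·4/3 = 20 kN
Superposition: R_A = 70/3 kN, R_B = 86/3 kN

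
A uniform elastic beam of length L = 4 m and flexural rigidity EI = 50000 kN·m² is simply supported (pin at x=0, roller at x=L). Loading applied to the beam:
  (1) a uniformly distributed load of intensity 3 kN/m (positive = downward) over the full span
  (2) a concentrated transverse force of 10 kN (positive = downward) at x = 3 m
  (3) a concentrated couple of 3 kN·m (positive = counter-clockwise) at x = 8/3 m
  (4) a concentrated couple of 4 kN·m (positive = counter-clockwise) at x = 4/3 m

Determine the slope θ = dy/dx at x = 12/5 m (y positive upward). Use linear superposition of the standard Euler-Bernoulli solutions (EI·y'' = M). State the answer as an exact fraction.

θ(12/5) = 16411/225000000 rad

Load 1 — uniform load w=3 kN/m over full span:
  θ_1 = -w(L³-6Lx²+4x³)/(24EI) = -3·(4³-6·4·(12/5)²+4·(12/5)³)/(24·50000) = 37/781250 rad
Load 2 — point force P=10 kN at a=3 m (b=L-a=1):
  θ_2 = -Pb(L²-b²-3x²)/(6LEI)  [x≤a] = -10·1·(4²-1²-3·(12/5)²)/(6·4·50000) = 19/1000000 rad
Load 3 — applied couple M₀=3 kN·m at a=8/3 m (b=L-a=4/3):
  θ_3 = (M₀x²/(2L)+C₁)/EI  [x≤a] with C₁=M₀(3b²-L²)/(6L)=-4/3 = (3·(12/5)²/(2·4)+(-4/3))/50000 = 31/1875000 rad
Load 4 — applied couple M₀=4 kN·m at a=4/3 m (b=L-a=8/3):
  θ_4 = (M₀x²/(2L)-M₀(x-a)+C₁)/EI  [x>a] with C₁=M₀(3b²-L²)/(6L)=8/9 = (4·(12/5)²/(2·4)-4·((12/5)-(4/3))+(8/9))/50000 = -7/703125 rad
Superposition: θ = Σ θ_i = 16411/225000000 rad ≈ 0.000073 rad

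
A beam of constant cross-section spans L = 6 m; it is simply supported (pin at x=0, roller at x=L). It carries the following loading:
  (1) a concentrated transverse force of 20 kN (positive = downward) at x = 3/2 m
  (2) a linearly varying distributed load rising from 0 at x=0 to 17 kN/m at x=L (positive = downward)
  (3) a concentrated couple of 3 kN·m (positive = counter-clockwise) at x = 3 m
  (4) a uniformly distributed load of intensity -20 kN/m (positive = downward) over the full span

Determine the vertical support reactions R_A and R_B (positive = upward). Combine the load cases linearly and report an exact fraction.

R_A = -55/2 kN, R_B = -43/2 kN

Load 1 — point force P=20 kN at a=3/2 m (b=L-a=9/2):
  R_A = Pb/L = 20·(9/2)/6 = 15 kN
  R_B = Pa/L = 20·(3/2)/6 = 5 kN
Load 2 — triangular load w₀=17 kN/m (0→w₀ over full span):
  R_A = w₀L/6 = 17·6/6 = 17 kN
  R_B = w₀L/3 = 17·6/3 = 34 kN
Load 3 — applied couple M₀=3 kN·m at a=3 m (b=L-a=3):
  R_A = M₀/L = 3/6 = 1/2 kN
  R_B = -M₀/L = -3/6 = -1/2 kN
Load 4 — uniform load w=-20 kN/m over full span:
  R_A = wL/2 = (-20)·6/2 = -60 kN
  R_B = wL/2 = (-20)·6/2 = -60 kN
Superposition: R_A = -55/2 kN, R_B = -43/2 kN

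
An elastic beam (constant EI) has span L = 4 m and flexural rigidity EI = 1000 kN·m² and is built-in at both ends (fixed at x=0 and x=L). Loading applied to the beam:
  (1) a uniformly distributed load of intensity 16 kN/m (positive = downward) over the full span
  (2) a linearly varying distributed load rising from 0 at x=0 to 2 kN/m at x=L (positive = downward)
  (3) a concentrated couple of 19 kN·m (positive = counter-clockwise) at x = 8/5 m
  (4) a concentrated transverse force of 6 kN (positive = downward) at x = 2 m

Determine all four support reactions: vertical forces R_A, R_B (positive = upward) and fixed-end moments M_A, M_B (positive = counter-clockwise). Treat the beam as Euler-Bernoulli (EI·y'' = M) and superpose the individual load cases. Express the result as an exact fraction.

Load 1 — uniform load w=16 kN/m over full span:
  R_A = wL/2 = 16·4/2 = 32 kN
  M_A = wL²/12 = 16·4²/12 = 64/3 kN·m
  R_B = wL/2 = 16·4/2 = 32 kN
  M_B = -wL²/12 = -16·4²/12 = -64/3 kN·m
Load 2 — triangular load w₀=2 kN/m (0→w₀ over full span):
  R_A = 3w₀L/20 = 3·2·4/20 = 6/5 kN
  M_A = w₀L²/30 = 2·4²/30 = 16/15 kN·m
  R_B = 7w₀L/20 = 7·2·4/20 = 14/5 kN
  M_B = -w₀L²/20 = -2·4²/20 = -8/5 kN·m
Load 3 — applied couple M₀=19 kN·m at a=8/5 m (b=L-a=12/5):
  R_A = 6M₀ab/L³ = 6·19·(8/5)·(12/5)/4³ = 171/25 kN
  M_A = M₀b(2a-b)/L² = 19·(12/5)·(2·(8/5)-(12/5))/4² = 57/25 kN·m
  R_B = -6M₀ab/L³ = -6·19·(8/5)·(12/5)/4³ = -171/25 kN
  M_B = M₀a(2b-a)/L² = 19·(8/5)·(2·(12/5)-(8/5))/4² = 152/25 kN·m
Load 4 — point force P=6 kN at a=2 m (b=L-a=2):
  R_A = Pb²(3a+b)/L³ = 6·2²·(3·2+2)/4³ = 3 kN
  M_A = Pab²/L² = 6·2·2²/4² = 3 kN·m
  R_B = Pa²(a+3b)/L³ = 6·2²·(2+3·2)/4³ = 3 kN
  M_B = -Pa²b/L² = -6·2²·2/4² = -3 kN·m
Superposition: R_A = 1076/25 kN, M_A = 692/25 kN·m, R_B = 774/25 kN, M_B = -1489/75 kN·m

R_A = 1076/25 kN, M_A = 692/25 kN·m, R_B = 774/25 kN, M_B = -1489/75 kN·m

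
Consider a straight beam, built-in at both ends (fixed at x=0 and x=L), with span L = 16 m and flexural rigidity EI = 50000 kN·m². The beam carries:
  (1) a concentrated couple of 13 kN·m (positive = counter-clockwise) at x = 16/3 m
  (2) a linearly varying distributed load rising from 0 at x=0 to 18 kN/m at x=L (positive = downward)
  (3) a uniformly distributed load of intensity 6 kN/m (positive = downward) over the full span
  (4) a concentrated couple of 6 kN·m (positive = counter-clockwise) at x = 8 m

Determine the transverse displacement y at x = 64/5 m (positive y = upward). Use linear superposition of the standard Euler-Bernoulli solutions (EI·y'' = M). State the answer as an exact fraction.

y(64/5) = -9696052/439453125 m

Load 1 — applied couple M₀=13 kN·m at a=16/3 m (b=L-a=32/3):
  y_1 = (R_Ax³/6 - M_Ax²/2 - M₀(x-a)²/2)/EI  [x>a] with R_A=13/12, M_A=0 = ((13/12)·(64/5)³/6 - 0·(64/5)²/2 - 13·((64/5)-(16/3))²/2)/50000 = 1144/3515625 m
Load 2 — triangular load w₀=18 kN/m (0→w₀ over full span):
  y_2 = -w₀x²(L-x)²(x+2L)/(120LEI) = -18·(64/5)²·(16-(64/5))²·((64/5)+2·16)/(120·16·50000) = -688128/48828125 m
Load 3 — uniform load w=6 kN/m over full span:
  y_3 = -wx²(L-x)²/(24EI) = -6·(64/5)²·(16-(64/5))²/(24·50000) = -16384/1953125 m
Load 4 — applied couple M₀=6 kN·m at a=8 m (b=L-a=8):
  y_4 = (R_Ax³/6 - M_Ax²/2 - M₀(x-a)²/2)/EI  [x>a] with R_A=9/16, M_A=3/2 = ((9/16)·(64/5)³/6 - (3/2)·(64/5)²/2 - 6·((64/5)-8)²/2)/50000 = 36/390625 m
Superposition: y = Σ y_i = -9696052/439453125 m ≈ -0.022064 m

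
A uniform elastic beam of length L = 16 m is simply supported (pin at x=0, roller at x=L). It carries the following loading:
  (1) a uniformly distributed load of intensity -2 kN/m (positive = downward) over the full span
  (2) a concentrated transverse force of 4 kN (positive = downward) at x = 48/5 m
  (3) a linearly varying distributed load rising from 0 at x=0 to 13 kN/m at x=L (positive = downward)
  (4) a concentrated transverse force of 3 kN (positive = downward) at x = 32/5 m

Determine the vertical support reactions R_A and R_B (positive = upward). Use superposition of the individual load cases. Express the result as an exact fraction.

R_A = 331/15 kN, R_B = 854/15 kN

Load 1 — uniform load w=-2 kN/m over full span:
  R_A = wL/2 = (-2)·16/2 = -16 kN
  R_B = wL/2 = (-2)·16/2 = -16 kN
Load 2 — point force P=4 kN at a=48/5 m (b=L-a=32/5):
  R_A = Pb/L = 4·(32/5)/16 = 8/5 kN
  R_B = Pa/L = 4·(48/5)/16 = 12/5 kN
Load 3 — triangular load w₀=13 kN/m (0→w₀ over full span):
  R_A = w₀L/6 = 13·16/6 = 104/3 kN
  R_B = w₀L/3 = 13·16/3 = 208/3 kN
Load 4 — point force P=3 kN at a=32/5 m (b=L-a=48/5):
  R_A = Pb/L = 3·(48/5)/16 = 9/5 kN
  R_B = Pa/L = 3·(32/5)/16 = 6/5 kN
Superposition: R_A = 331/15 kN, R_B = 854/15 kN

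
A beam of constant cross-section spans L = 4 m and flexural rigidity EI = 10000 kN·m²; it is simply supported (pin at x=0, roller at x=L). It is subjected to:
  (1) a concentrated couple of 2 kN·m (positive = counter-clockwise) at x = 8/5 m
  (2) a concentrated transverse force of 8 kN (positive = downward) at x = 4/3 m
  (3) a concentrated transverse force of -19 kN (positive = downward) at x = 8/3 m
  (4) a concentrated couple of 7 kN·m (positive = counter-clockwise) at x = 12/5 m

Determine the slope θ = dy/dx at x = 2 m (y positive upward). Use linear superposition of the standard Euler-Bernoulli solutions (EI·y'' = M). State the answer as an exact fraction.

Load 1 — applied couple M₀=2 kN·m at a=8/5 m (b=L-a=12/5):
  θ_1 = (M₀x²/(2L)-M₀(x-a)+C₁)/EI  [x>a] with C₁=M₀(3b²-L²)/(6L)=8/75 = (2·2²/(2·4)-2·(2-(8/5))+(8/75))/10000 = 23/750000 rad
Load 2 — point force P=8 kN at a=4/3 m (b=L-a=8/3):
  θ_2 = -Pa(2L²-6Lx+3x²+a²)/(6LEI)  [x>a] = -8·(4/3)·(2·4²-6·4·2+3·2²+(4/3)²)/(6·4·10000) = 1/10125 rad
Load 3 — point force P=-19 kN at a=8/3 m (b=L-a=4/3):
  θ_3 = -Pb(L²-b²-3x²)/(6LEI)  [x≤a] = -(-19)·(4/3)·(4²-(4/3)²-3·2²)/(6·4·10000) = 19/81000 rad
Load 4 — applied couple M₀=7 kN·m at a=12/5 m (b=L-a=8/5):
  θ_4 = (M₀x²/(2L)+C₁)/EI  [x≤a] with C₁=M₀(3b²-L²)/(6L)=-182/75 = (7·2²/(2·4)+(-182/75))/10000 = 161/1500000 rad
Superposition: θ = Σ θ_i = 707/1500000 rad ≈ 0.000471 rad

θ(2) = 707/1500000 rad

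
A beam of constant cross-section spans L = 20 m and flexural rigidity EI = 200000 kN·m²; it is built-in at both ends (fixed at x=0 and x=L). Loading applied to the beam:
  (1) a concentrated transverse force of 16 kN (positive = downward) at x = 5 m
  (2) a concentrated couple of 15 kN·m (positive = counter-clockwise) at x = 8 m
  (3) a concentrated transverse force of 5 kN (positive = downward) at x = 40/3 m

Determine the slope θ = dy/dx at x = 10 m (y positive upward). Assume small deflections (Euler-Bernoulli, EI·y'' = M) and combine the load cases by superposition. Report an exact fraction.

Load 1 — point force P=16 kN at a=5 m (b=L-a=15):
  θ_1 = Pa²(L-x)(2bL-(3b+a)(L-x))/(2L³EI)  [x>a] = 16·5²·(20-10)·(2·15·20-(3·15+5)·(20-10))/(2·20³·200000) = 1/8000 rad
Load 2 — applied couple M₀=15 kN·m at a=8 m (b=L-a=12):
  θ_2 = (R_Ax²/2 - M_Ax - M₀(x-a))/EI  [x>a] with R_A=27/25, M_A=9/5 = ((27/25)·10²/2 - (9/5)·10 - 15·(10-8))/200000 = 3/100000 rad
Load 3 — point force P=5 kN at a=40/3 m (b=L-a=20/3):
  θ_3 = -Pb²x(2aL-(3a+b)x)/(2L³EI)  [x≤a] = -5·(20/3)²·10·(2·(40/3)·20-(3·(40/3)+(20/3))·10)/(2·20³·200000) = -1/21600 rad
Superposition: θ = Σ θ_i = 587/5400000 rad ≈ 0.000109 rad

θ(10) = 587/5400000 rad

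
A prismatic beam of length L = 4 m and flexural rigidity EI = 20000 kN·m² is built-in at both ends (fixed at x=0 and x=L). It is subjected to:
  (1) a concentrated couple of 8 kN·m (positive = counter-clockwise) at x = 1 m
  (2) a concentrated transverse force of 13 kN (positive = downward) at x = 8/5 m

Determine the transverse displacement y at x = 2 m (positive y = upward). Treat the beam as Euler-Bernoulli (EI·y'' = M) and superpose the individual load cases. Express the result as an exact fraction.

Load 1 — applied couple M₀=8 kN·m at a=1 m (b=L-a=3):
  y_1 = (R_Ax³/6 - M_Ax²/2 - M₀(x-a)²/2)/EI  [x>a] with R_A=9/4, M_A=-3/2 = ((9/4)·2³/6 - (-3/2)·2²/2 - 8·(2-1)²/2)/20000 = 1/10000 m
Load 2 — point force P=13 kN at a=8/5 m (b=L-a=12/5):
  y_2 = -Pa²(L-x)²(3bL-(3b+a)(L-x))/(6L³EI)  [x>a] = -13·(8/5)²·(4-2)²·(3·(12/5)·4-(3·(12/5)+(8/5))·(4-2))/(6·4³·20000) = -91/468750 m
Superposition: y = Σ y_i = -353/3750000 m ≈ -0.000094 m

y(2) = -353/3750000 m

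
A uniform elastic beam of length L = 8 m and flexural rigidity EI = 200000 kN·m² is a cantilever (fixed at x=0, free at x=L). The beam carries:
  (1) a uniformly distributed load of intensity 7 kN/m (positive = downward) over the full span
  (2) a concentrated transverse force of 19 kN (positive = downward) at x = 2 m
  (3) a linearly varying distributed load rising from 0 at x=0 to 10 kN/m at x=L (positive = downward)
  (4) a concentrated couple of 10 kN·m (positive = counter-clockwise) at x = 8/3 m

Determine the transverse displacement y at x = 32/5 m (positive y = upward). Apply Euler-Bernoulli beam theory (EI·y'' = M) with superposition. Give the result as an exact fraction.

Load 1 — uniform load w=7 kN/m over full span:
  y_1 = -wx²(x²-4Lx+6L²)/(24EI) = -7·(32/5)²·((32/5)²-4·8·(32/5)+6·8²)/(24·200000) = -77056/5859375 m
Load 2 — point force P=19 kN at a=2 m (b=L-a=6):
  y_2 = -Pa²(3x-a)/(6EI)  [x>a] = -19·2²·(3·(32/5)-2)/(6·200000) = -817/750000 m
Load 3 — triangular load w₀=10 kN/m (0→w₀ over full span):
  y_3 = (w₀Lx³/12-w₀L²x²/6-w₀x⁵/(120L))/EI = (10·8·(32/5)³/12-10·8²·(32/5)²/6-10·(32/5)⁵/(120·8))/200000 = -400384/29296875 m
Load 4 — applied couple M₀=10 kN·m at a=8/3 m (b=L-a=16/3):
  y_4 = M₀a(2x-a)/(2EI)  [x>a] = 10·(8/3)·(2·(32/5)-(8/3))/(2·200000) = 19/28125 m
Superposition: y = Σ y_i = -38293747/1406250000 m ≈ -0.027231 m

y(32/5) = -38293747/1406250000 m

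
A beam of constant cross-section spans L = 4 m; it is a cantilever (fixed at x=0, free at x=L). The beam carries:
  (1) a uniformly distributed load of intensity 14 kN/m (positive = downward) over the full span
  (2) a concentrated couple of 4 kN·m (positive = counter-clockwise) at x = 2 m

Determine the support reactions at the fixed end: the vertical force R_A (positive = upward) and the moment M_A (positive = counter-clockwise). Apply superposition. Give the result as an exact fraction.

R_A = 56 kN, M_A = 108 kN·m

Load 1 — uniform load w=14 kN/m over full span:
  R_A = wL = 14·4 = 56 kN
  M_A = wL²/2 = 14·4²/2 = 112 kN·m
Load 2 — applied couple M₀=4 kN·m at a=2 m (b=L-a=2):
  R_A = 0 kN
  M_A = -M₀ = -4 kN·m
Superposition: R_A = 56 kN, M_A = 108 kN·m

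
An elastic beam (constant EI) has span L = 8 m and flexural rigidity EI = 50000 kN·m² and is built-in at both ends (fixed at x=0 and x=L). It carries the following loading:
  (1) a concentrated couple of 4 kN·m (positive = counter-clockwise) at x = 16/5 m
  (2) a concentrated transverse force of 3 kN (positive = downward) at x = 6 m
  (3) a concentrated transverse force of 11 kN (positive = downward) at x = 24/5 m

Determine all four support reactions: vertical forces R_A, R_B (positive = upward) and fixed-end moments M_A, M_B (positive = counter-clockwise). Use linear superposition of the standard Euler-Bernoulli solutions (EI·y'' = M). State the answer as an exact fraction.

R_A = 20243/4000 kN, M_A = 10053/1000 kN·m, R_B = 35757/4000 kN, M_B = -14767/1000 kN·m

Load 1 — applied couple M₀=4 kN·m at a=16/5 m (b=L-a=24/5):
  R_A = 6M₀ab/L³ = 6·4·(16/5)·(24/5)/8³ = 18/25 kN
  M_A = M₀b(2a-b)/L² = 4·(24/5)·(2·(16/5)-(24/5))/8² = 12/25 kN·m
  R_B = -6M₀ab/L³ = -6·4·(16/5)·(24/5)/8³ = -18/25 kN
  M_B = M₀a(2b-a)/L² = 4·(16/5)·(2·(24/5)-(16/5))/8² = 32/25 kN·m
Load 2 — point force P=3 kN at a=6 m (b=L-a=2):
  R_A = Pb²(3a+b)/L³ = 3·2²·(3·6+2)/8³ = 15/32 kN
  M_A = Pab²/L² = 3·6·2²/8² = 9/8 kN·m
  R_B = Pa²(a+3b)/L³ = 3·6²·(6+3·2)/8³ = 81/32 kN
  M_B = -Pa²b/L² = -3·6²·2/8² = -27/8 kN·m
Load 3 — point force P=11 kN at a=24/5 m (b=L-a=16/5):
  R_A = Pb²(3a+b)/L³ = 11·(16/5)²·(3·(24/5)+(16/5))/8³ = 484/125 kN
  M_A = Pab²/L² = 11·(24/5)·(16/5)²/8² = 1056/125 kN·m
  R_B = Pa²(a+3b)/L³ = 11·(24/5)²·((24/5)+3·(16/5))/8³ = 891/125 kN
  M_B = -Pa²b/L² = -11·(24/5)²·(16/5)/8² = -1584/125 kN·m
Superposition: R_A = 20243/4000 kN, M_A = 10053/1000 kN·m, R_B = 35757/4000 kN, M_B = -14767/1000 kN·m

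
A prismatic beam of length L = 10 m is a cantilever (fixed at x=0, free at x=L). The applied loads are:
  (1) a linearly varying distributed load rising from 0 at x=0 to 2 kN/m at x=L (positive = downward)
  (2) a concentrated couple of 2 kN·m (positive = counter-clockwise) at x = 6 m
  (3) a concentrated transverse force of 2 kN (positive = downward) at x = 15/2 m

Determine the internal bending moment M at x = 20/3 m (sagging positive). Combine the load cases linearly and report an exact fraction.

M(20/3) = -935/81 kN·m

Load 1 — triangular load w₀=2 kN/m (0→w₀ over full span):
  M_1 = w₀Lx/2 - w₀L²/3 - w₀x³/(6L) = 2·10·(20/3)/2 - 2·10²/3 - 2·(20/3)³/(6·10) = -800/81 kN·m
Load 2 — applied couple M₀=2 kN·m at a=6 m (b=L-a=4):
  M_2 = 0  [x>a] = 0 kN·m
Load 3 — point force P=2 kN at a=15/2 m (b=L-a=5/2):
  M_3 = -P(a-x)  [x≤a] = -2·((15/2)-(20/3)) = -5/3 kN·m
Superposition: M = Σ M_i = -935/81 kN·m ≈ -11.543210 kN·m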